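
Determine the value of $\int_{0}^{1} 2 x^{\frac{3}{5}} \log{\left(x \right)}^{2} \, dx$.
$\frac{125}{128}$

Start from the elementary integral
$$J(a) = \int_{0}^{1} 2 x^{a} \, dx = \frac{2}{a + 1}.$$

Differentiating under the integral sign brings down a factor of $\ln x$:
$$\frac{dJ}{da} = \int_{0}^{1} 2 x^{a} \log{\left(x \right)} \, dx = - \frac{2}{\left(a + 1\right)^{2}}.$$

Repeating twice in total — each differentiation brings down another $\ln x$ — gives
$$\frac{d^{2}J}{da^{2}} = \int_{0}^{1} 2 x^{a} \log{\left(x \right)}^{2} \, dx = \frac{4}{\left(a + 1\right)^{3}},$$
and the integrand here is exactly the target integrand, so $I = \frac{4}{\left(a + 1\right)^{3}}$.

Setting $a = \frac{3}{5}$:
$$I = \frac{125}{128}.$$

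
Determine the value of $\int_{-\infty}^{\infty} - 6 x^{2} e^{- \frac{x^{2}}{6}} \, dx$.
$- 18 \sqrt{6} \sqrt{\pi}$

Start from the elementary integral
$$J(a) = \int_{-\infty}^{\infty} - 6 e^{- a x^{2}} \, dx = - \frac{6 \sqrt{\pi}}{\sqrt{a}}.$$

Differentiating under the integral sign brings down a factor of $(-x^2)$:
$$\frac{dJ}{da} = \int_{-\infty}^{\infty} 6 x^{2} e^{- a x^{2}} \, dx = \frac{3 \sqrt{\pi}}{a^{\frac{3}{2}}}.$$

The integral on the left is $-I$, so $I = - \frac{3 \sqrt{\pi}}{a^{\frac{3}{2}}}$.

Setting $a = \frac{1}{6}$:
$$I = - 18 \sqrt{6} \sqrt{\pi}.$$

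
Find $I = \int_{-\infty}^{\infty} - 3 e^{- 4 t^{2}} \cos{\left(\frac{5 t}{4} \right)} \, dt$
$- \frac{3 \sqrt{\pi}}{2 e^{\frac{25}{256}}}$

Let $b$ denote the cosine frequency and define $I(b) = \int_{-\infty}^{\infty} - 3 e^{- 4 t^{2}} \cos{\left(b t \right)} \, dt$.

Differentiating under the integral sign,
$$I'(b) = \int_{-\infty}^{\infty} 3 t e^{- 4 t^{2}} \sin{\left(b t \right)} \, dt.$$

Integrate $\int_{-\infty}^{\infty} t \sin(b t)\, e^{- 4 t^{2}}\, dt$ by parts with $u = \sin(b t)$ and $dv = t\, e^{- 4 t^{2}}\, dt$, giving $v = - \frac{e^{- 4 t^{2}}}{8}$. The boundary term vanishes and
$$\int_{-\infty}^{\infty} t \sin(b t)\, e^{- 4 t^{2}}\, dt = \frac{b}{8} \int_{-\infty}^{\infty} \cos(b t)\, e^{- 4 t^{2}}\, dt,$$
so $I'(b) = - \frac{b}{8}\, I(b)$.

This is a separable first-order ODE; solving with the initial condition $I(0) = \int_{-\infty}^{\infty} - 3 e^{- 4 t^{2}}\,dt = - \frac{3 \sqrt{\pi}}{2}$ gives
$$I(b) = - \frac{3 \sqrt{\pi} e^{- \frac{b^{2}}{16}}}{2}.$$

Setting $b = \frac{5}{4}$:
$$I = - \frac{3 \sqrt{\pi}}{2 e^{\frac{25}{256}}}.$$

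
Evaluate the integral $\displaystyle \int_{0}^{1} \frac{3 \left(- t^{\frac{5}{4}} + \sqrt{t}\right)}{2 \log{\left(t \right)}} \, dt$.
$- \log{\left(\frac{3 \sqrt{6}}{4} \right)}$

Introduce a parameter $a$ in the exponent: let $I(a) = \int_{0}^{1} \frac{3 \left(\sqrt{t} - t^{a}\right)}{2 \log{\left(t \right)}} \, dt$.

Since $\dfrac{\partial}{\partial a}\,t^{a} = t^{a} \ln t$, the $\ln t$ in the denominator cancels and
$$\frac{dI}{da} = \int_{0}^{1} - \frac{3}{2} t^{a} \, dt = - \frac{3}{2} \left[\frac{t^{a+1}}{a+1}\right]_0^1 = - \frac{3}{2 a + 2}.$$

Integrating with respect to $a$ gives $I(a) = - \log{\left(\frac{2 \sqrt{6} \left(a + 1\right)^{\frac{3}{2}}}{9} \right)} + C$.

At $a = \frac{1}{2}$ the integrand is identically $0$, so $I(\frac{1}{2}) = 0$. The closed form gives $0$, hence $C = 0$.

Setting $a = \frac{5}{4}$:
$$I = - \log{\left(\frac{3 \sqrt{6}}{4} \right)}.$$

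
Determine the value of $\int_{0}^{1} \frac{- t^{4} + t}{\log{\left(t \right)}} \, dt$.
$\log{\left(\frac{2}{5} \right)}$

Introduce a parameter $a$ in the exponent: let $I(a) = \int_{0}^{1} \frac{t - t^{a}}{\log{\left(t \right)}} \, dt$.

Since $\dfrac{\partial}{\partial a}\,t^{a} = t^{a} \ln t$, the $\ln t$ in the denominator cancels and
$$\frac{dI}{da} = \int_{0}^{1} -1 t^{a} \, dt = -1 \left[\frac{t^{a+1}}{a+1}\right]_0^1 = - \frac{1}{a + 1}.$$

Integrating with respect to $a$ gives $I(a) = \log{\left(\frac{2}{a + 1} \right)} + C$.

At $a = 1$ the integrand is identically $0$, so $I(1) = 0$. The closed form gives $0$, hence $C = 0$.

Setting $a = 4$:
$$I = \log{\left(\frac{2}{5} \right)}.$$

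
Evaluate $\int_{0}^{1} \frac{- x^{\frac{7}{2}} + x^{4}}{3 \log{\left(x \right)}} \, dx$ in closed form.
$- \log{\left(3 \right)} + \frac{\log{\left(30 \right)}}{3}$

Replace the exponent $4$ by a parameter $a$: let $I(a) = \int_{0}^{1} \frac{- x^{\frac{7}{2}} + x^{a}}{3 \log{\left(x \right)}} \, dx$.

Since $\dfrac{\partial}{\partial a}\,x^{a} = x^{a} \ln x$, the $\ln x$ in the denominator cancels and
$$\frac{dI}{da} = \int_{0}^{1} \frac{1}{3} x^{a} \, dx = \frac{1}{3} \left[\frac{x^{a+1}}{a+1}\right]_0^1 = \frac{1}{3 \left(a + 1\right)}.$$

Integrating with respect to $a$ gives $I(a) = \log{\left(\frac{\sqrt[3]{6} \sqrt[3]{a + 1}}{3} \right)} + C$.

At $a = \frac{7}{2}$ the integrand is identically $0$, so $I(\frac{7}{2}) = 0$. The closed form gives $0$, hence $C = 0$.

Setting $a = 4$:
$$I = - \log{\left(3 \right)} + \frac{\log{\left(30 \right)}}{3}.$$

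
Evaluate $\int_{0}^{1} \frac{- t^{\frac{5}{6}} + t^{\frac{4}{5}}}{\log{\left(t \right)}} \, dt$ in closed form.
$- \log{\left(55 \right)} + \log{\left(54 \right)}$

Consider the one-parameter family: let $I(a) = \int_{0}^{1} \frac{t^{\frac{4}{5}} - t^{a}}{\log{\left(t \right)}} \, dt$.

Since $\dfrac{\partial}{\partial a}\,t^{a} = t^{a} \ln t$, the $\ln t$ in the denominator cancels and
$$\frac{dI}{da} = \int_{0}^{1} -1 t^{a} \, dt = -1 \left[\frac{t^{a+1}}{a+1}\right]_0^1 = - \frac{1}{a + 1}.$$

Integrating with respect to $a$ gives $I(a) = - \log{\left(\frac{5 a}{9} + \frac{5}{9} \right)} + C$.

At $a = \frac{4}{5}$ the integrand is identically $0$, so $I(\frac{4}{5}) = 0$. The closed form gives $0$, hence $C = 0$.

Setting $a = \frac{5}{6}$:
$$I = - \log{\left(55 \right)} + \log{\left(54 \right)}.$$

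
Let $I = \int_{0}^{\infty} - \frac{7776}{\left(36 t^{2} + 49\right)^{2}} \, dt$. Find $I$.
$- \frac{324 \pi}{343}$

Recall the elementary integral
$$J(a) = \int_{0}^{\infty} - \frac{6}{a^{2} + t^{2}} \, dt = - \frac{3 \pi}{a}.$$

Differentiating under the integral sign with respect to $a$,
$$\frac{dJ}{da} = \int_{0}^{\infty} \frac{12 a}{\left(a^{2} + t^{2}\right)^{2}} \, dt = \frac{3 \pi}{a^{2}},$$
so $\int_{0}^{\infty} - \frac{6}{\left(a^{2} + t^{2}\right)^{2}} \, dt = - \frac{3 \pi}{2 a^{3}}$.

Setting $a = \frac{7}{6}$:
$$I = - \frac{324 \pi}{343}.$$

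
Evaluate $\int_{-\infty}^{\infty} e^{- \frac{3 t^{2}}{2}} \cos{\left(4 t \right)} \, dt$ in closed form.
$\frac{\sqrt{6} \sqrt{\pi}}{3 e^{\frac{8}{3}}}$

Let $b$ denote the cosine frequency and define $I(b) = \int_{-\infty}^{\infty} e^{- \frac{3 t^{2}}{2}} \cos{\left(b t \right)} \, dt$.

Differentiating under the integral sign,
$$I'(b) = \int_{-\infty}^{\infty} - t e^{- \frac{3 t^{2}}{2}} \sin{\left(b t \right)} \, dt.$$

Integrate $\int_{-\infty}^{\infty} t \sin(b t)\, e^{- \frac{3 t^{2}}{2}}\, dt$ by parts with $u = \sin(b t)$ and $dv = t\, e^{- \frac{3 t^{2}}{2}}\, dt$, giving $v = - \frac{e^{- \frac{3 t^{2}}{2}}}{3}$. The boundary term vanishes and
$$\int_{-\infty}^{\infty} t \sin(b t)\, e^{- \frac{3 t^{2}}{2}}\, dt = \frac{b}{3} \int_{-\infty}^{\infty} \cos(b t)\, e^{- \frac{3 t^{2}}{2}}\, dt,$$
so $I'(b) = - \frac{b}{3}\, I(b)$.

This is a separable first-order ODE; solving with the initial condition $I(0) = \int_{-\infty}^{\infty} e^{- \frac{3 t^{2}}{2}}\,dt = \frac{\sqrt{6} \sqrt{\pi}}{3}$ gives
$$I(b) = \frac{\sqrt{6} \sqrt{\pi} e^{- \frac{b^{2}}{6}}}{3}.$$

Setting $b = 4$:
$$I = \frac{\sqrt{6} \sqrt{\pi}}{3 e^{\frac{8}{3}}}.$$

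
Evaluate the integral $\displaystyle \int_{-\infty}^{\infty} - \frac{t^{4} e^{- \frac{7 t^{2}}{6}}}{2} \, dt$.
$- \frac{27 \sqrt{42} \sqrt{\pi}}{686}$

Consider the simpler parametrised integral
$$J(a) = \int_{-\infty}^{\infty} - \frac{e^{- a t^{2}}}{2} \, dt = - \frac{\sqrt{\pi}}{2 \sqrt{a}}.$$

Differentiating under the integral sign brings down a factor of $(-t^2)$:
$$\frac{dJ}{da} = \int_{-\infty}^{\infty} \frac{t^{2} e^{- a t^{2}}}{2} \, dt = \frac{\sqrt{\pi}}{4 a^{\frac{3}{2}}}.$$

Repeating twice in total — each differentiation brings down another $(-t^2)$ — gives
$$\frac{d^{2}J}{da^{2}} = \int_{-\infty}^{\infty} - \frac{t^{4} e^{- a t^{2}}}{2} \, dt = - \frac{3 \sqrt{\pi}}{8 a^{\frac{5}{2}}},$$
and the integrand here is exactly the target integrand, so $I = - \frac{3 \sqrt{\pi}}{8 a^{\frac{5}{2}}}$.

Setting $a = \frac{7}{6}$:
$$I = - \frac{27 \sqrt{42} \sqrt{\pi}}{686}.$$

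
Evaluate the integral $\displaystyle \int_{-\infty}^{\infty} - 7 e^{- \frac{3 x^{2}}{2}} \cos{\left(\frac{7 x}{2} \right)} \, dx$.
$- \frac{7 \sqrt{6} \sqrt{\pi}}{3 e^{\frac{49}{24}}}$

Let $b$ denote the cosine frequency and define $I(b) = \int_{-\infty}^{\infty} - 7 e^{- \frac{3 x^{2}}{2}} \cos{\left(b x \right)} \, dx$.

Differentiating under the integral sign,
$$I'(b) = \int_{-\infty}^{\infty} 7 x e^{- \frac{3 x^{2}}{2}} \sin{\left(b x \right)} \, dx.$$

Integrate $\int_{-\infty}^{\infty} x \sin(b x)\, e^{- \frac{3 x^{2}}{2}}\, dx$ by parts with $u = \sin(b x)$ and $dv = x\, e^{- \frac{3 x^{2}}{2}}\, dx$, giving $v = - \frac{e^{- \frac{3 x^{2}}{2}}}{3}$. The boundary term vanishes and
$$\int_{-\infty}^{\infty} x \sin(b x)\, e^{- \frac{3 x^{2}}{2}}\, dx = \frac{b}{3} \int_{-\infty}^{\infty} \cos(b x)\, e^{- \frac{3 x^{2}}{2}}\, dx,$$
so $I'(b) = - \frac{b}{3}\, I(b)$.

This is a separable first-order ODE; solving with the initial condition $I(0) = \int_{-\infty}^{\infty} - 7 e^{- \frac{3 x^{2}}{2}}\,dx = - \frac{7 \sqrt{6} \sqrt{\pi}}{3}$ gives
$$I(b) = - \frac{7 \sqrt{6} \sqrt{\pi} e^{- \frac{b^{2}}{6}}}{3}.$$

Setting $b = \frac{7}{2}$:
$$I = - \frac{7 \sqrt{6} \sqrt{\pi}}{3 e^{\frac{49}{24}}}.$$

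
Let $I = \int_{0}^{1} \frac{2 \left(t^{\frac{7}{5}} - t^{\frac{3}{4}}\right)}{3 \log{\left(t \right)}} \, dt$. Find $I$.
$\log{\left(\frac{4 \sqrt[3]{35} \cdot 6^{\frac{2}{3}}}{35} \right)}$

Consider the one-parameter family: let $I(a) = \int_{0}^{1} \frac{2 \left(t^{\frac{7}{5}} - t^{a}\right)}{3 \log{\left(t \right)}} \, dt$.

Since $\dfrac{\partial}{\partial a}\,t^{a} = t^{a} \ln t$, the $\ln t$ in the denominator cancels and
$$\frac{dI}{da} = \int_{0}^{1} - \frac{2}{3} t^{a} \, dt = - \frac{2}{3} \left[\frac{t^{a+1}}{a+1}\right]_0^1 = - \frac{2}{3 a + 3}.$$

Integrating with respect to $a$ gives $I(a) = - \frac{2 \log{\left(a + 1 \right)}}{3} - \frac{2 \log{\left(5 \right)}}{3} + \frac{2 \log{\left(12 \right)}}{3} + C$.

At $a = \frac{7}{5}$ the integrand is identically $0$, so $I(\frac{7}{5}) = 0$. The closed form gives $0$, hence $C = 0$.

Setting $a = \frac{3}{4}$:
$$I = \log{\left(\frac{4 \sqrt[3]{35} \cdot 6^{\frac{2}{3}}}{35} \right)}.$$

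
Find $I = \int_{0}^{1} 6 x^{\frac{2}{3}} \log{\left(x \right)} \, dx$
$- \frac{54}{25}$

Begin with the known integral
$$J(a) = \int_{0}^{1} 6 x^{a} \, dx = \frac{6}{a + 1}.$$

Differentiating under the integral sign brings down a factor of $\ln x$:
$$\frac{dJ}{da} = \int_{0}^{1} 6 x^{a} \log{\left(x \right)} \, dx = - \frac{6}{\left(a + 1\right)^{2}}.$$

The integral on the left is $I$, so $I = - \frac{6}{\left(a + 1\right)^{2}}$.

Setting $a = \frac{2}{3}$:
$$I = - \frac{54}{25}.$$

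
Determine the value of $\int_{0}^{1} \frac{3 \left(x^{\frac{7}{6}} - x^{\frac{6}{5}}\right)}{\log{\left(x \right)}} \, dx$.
$\log{\left(\frac{274625}{287496} \right)}$

Replace the exponent $\frac{7}{6}$ by a parameter $a$: let $I(a) = \int_{0}^{1} \frac{3 \left(- x^{\frac{6}{5}} + x^{a}\right)}{\log{\left(x \right)}} \, dx$.

Since $\dfrac{\partial}{\partial a}\,x^{a} = x^{a} \ln x$, the $\ln x$ in the denominator cancels and
$$\frac{dI}{da} = \int_{0}^{1} 3 x^{a} \, dx = 3 \left[\frac{x^{a+1}}{a+1}\right]_0^1 = \frac{3}{a + 1}.$$

Integrating with respect to $a$ gives $I(a) = \log{\left(\frac{125 \left(a + 1\right)^{3}}{1331} \right)} + C$.

At $a = \frac{6}{5}$ the integrand is identically $0$, so $I(\frac{6}{5}) = 0$. The closed form gives $0$, hence $C = 0$.

Setting $a = \frac{7}{6}$:
$$I = \log{\left(\frac{274625}{287496} \right)}.$$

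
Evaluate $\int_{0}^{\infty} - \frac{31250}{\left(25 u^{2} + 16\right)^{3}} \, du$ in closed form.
$- \frac{9375 \pi}{8192}$

Recall the elementary integral
$$J(a) = \int_{0}^{\infty} - \frac{2}{a^{2} + u^{2}} \, du = - \frac{\pi}{a}.$$

Differentiating under the integral sign with respect to $a$,
$$\frac{dJ}{da} = \int_{0}^{\infty} \frac{4 a}{\left(a^{2} + u^{2}\right)^{2}} \, du = \frac{\pi}{a^{2}},$$
so $\int_{0}^{\infty} - \frac{2}{\left(a^{2} + u^{2}\right)^{2}} \, du = - \frac{\pi}{2 a^{3}}$.

Repeating — each differentiation of $1/(u^2+a^2)^j$ produces $-2ja/(u^2+a^2)^{j+1}$ — and dividing through by $-2ja$ at each step yields, after $2$ differentiations in total,
$$\int_{0}^{\infty} - \frac{2}{\left(a^{2} + u^{2}\right)^{3}} \, du = - \frac{3 \pi}{8 a^{5}}.$$

Setting $a = \frac{4}{5}$:
$$I = - \frac{9375 \pi}{8192}.$$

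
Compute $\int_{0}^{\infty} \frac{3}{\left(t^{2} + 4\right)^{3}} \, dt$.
$\frac{9 \pi}{512}$

Recall the elementary integral
$$J(a) = \int_{0}^{\infty} \frac{3}{a^{2} + t^{2}} \, dt = \frac{3 \pi}{2 a}.$$

Differentiating under the integral sign with respect to $a$,
$$\frac{dJ}{da} = \int_{0}^{\infty} - \frac{6 a}{\left(a^{2} + t^{2}\right)^{2}} \, dt = - \frac{3 \pi}{2 a^{2}},$$
so $\int_{0}^{\infty} \frac{3}{\left(a^{2} + t^{2}\right)^{2}} \, dt = \frac{3 \pi}{4 a^{3}}$.

Repeating — each differentiation of $1/(t^2+a^2)^j$ produces $-2ja/(t^2+a^2)^{j+1}$ — and dividing through by $-2ja$ at each step yields, after $2$ differentiations in total,
$$\int_{0}^{\infty} \frac{3}{\left(a^{2} + t^{2}\right)^{3}} \, dt = \frac{9 \pi}{16 a^{5}}.$$

Setting $a = 2$:
$$I = \frac{9 \pi}{512}.$$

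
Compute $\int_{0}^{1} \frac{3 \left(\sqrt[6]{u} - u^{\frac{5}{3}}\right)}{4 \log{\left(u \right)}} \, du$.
$\log{\left(\frac{7^{\frac{3}{4}}}{8} \right)}$

Consider the one-parameter family: let $I(a) = \int_{0}^{1} \frac{3 \left(- u^{\frac{5}{3}} + u^{a}\right)}{4 \log{\left(u \right)}} \, du$.

Since $\dfrac{\partial}{\partial a}\,u^{a} = u^{a} \ln u$, the $\ln u$ in the denominator cancels and
$$\frac{dI}{da} = \int_{0}^{1} \frac{3}{4} u^{a} \, du = \frac{3}{4} \left[\frac{u^{a+1}}{a+1}\right]_0^1 = \frac{3}{4 \left(a + 1\right)}.$$

Integrating with respect to $a$ gives $I(a) = \log{\left(\frac{6^{\frac{3}{4}} \left(a + 1\right)^{\frac{3}{4}}}{8} \right)} + C$.

At $a = \frac{5}{3}$ the integrand is identically $0$, so $I(\frac{5}{3}) = 0$. The closed form gives $0$, hence $C = 0$.

Setting $a = \frac{1}{6}$:
$$I = \log{\left(\frac{7^{\frac{3}{4}}}{8} \right)}.$$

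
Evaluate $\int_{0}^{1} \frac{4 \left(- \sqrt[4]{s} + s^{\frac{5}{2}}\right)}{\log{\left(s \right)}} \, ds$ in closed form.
$\log{\left(\frac{38416}{625} \right)}$

Consider the one-parameter family: let $I(a) = \int_{0}^{1} \frac{4 \left(- \sqrt[4]{s} + s^{a}\right)}{\log{\left(s \right)}} \, ds$.

Since $\dfrac{\partial}{\partial a}\,s^{a} = s^{a} \ln s$, the $\ln s$ in the denominator cancels and
$$\frac{dI}{da} = \int_{0}^{1} 4 s^{a} \, ds = 4 \left[\frac{s^{a+1}}{a+1}\right]_0^1 = \frac{4}{a + 1}.$$

Integrating with respect to $a$ gives $I(a) = \log{\left(\frac{256 \left(a + 1\right)^{4}}{625} \right)} + C$.

At $a = \frac{1}{4}$ the integrand is identically $0$, so $I(\frac{1}{4}) = 0$. The closed form gives $0$, hence $C = 0$.

Setting $a = \frac{5}{2}$:
$$I = \log{\left(\frac{38416}{625} \right)}.$$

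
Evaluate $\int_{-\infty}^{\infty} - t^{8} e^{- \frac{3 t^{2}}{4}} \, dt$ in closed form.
$- \frac{1120 \sqrt{3} \sqrt{\pi}}{81}$

Consider the simpler parametrised integral
$$J(a) = \int_{-\infty}^{\infty} - e^{- a t^{2}} \, dt = - \frac{\sqrt{\pi}}{\sqrt{a}}.$$

Differentiating under the integral sign brings down a factor of $(-t^2)$:
$$\frac{dJ}{da} = \int_{-\infty}^{\infty} t^{2} e^{- a t^{2}} \, dt = \frac{\sqrt{\pi}}{2 a^{\frac{3}{2}}}.$$

Repeating $4$ times in total — each differentiation brings down another $(-t^2)$ — gives
$$\frac{d^{4}J}{da^{4}} = \int_{-\infty}^{\infty} - t^{8} e^{- a t^{2}} \, dt = - \frac{105 \sqrt{\pi}}{16 a^{\frac{9}{2}}},$$
and the integrand here is exactly the target integrand, so $I = - \frac{105 \sqrt{\pi}}{16 a^{\frac{9}{2}}}$.

Setting $a = \frac{3}{4}$:
$$I = - \frac{1120 \sqrt{3} \sqrt{\pi}}{81}.$$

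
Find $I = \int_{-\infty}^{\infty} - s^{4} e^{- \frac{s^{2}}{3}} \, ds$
$- \frac{27 \sqrt{3} \sqrt{\pi}}{4}$

Begin with the known integral
$$J(a) = \int_{-\infty}^{\infty} - e^{- a s^{2}} \, ds = - \frac{\sqrt{\pi}}{\sqrt{a}}.$$

Differentiating under the integral sign brings down a factor of $(-s^2)$:
$$\frac{dJ}{da} = \int_{-\infty}^{\infty} s^{2} e^{- a s^{2}} \, ds = \frac{\sqrt{\pi}}{2 a^{\frac{3}{2}}}.$$

Repeating twice in total — each differentiation brings down another $(-s^2)$ — gives
$$\frac{d^{2}J}{da^{2}} = \int_{-\infty}^{\infty} - s^{4} e^{- a s^{2}} \, ds = - \frac{3 \sqrt{\pi}}{4 a^{\frac{5}{2}}},$$
and the integrand here is exactly the target integrand, so $I = - \frac{3 \sqrt{\pi}}{4 a^{\frac{5}{2}}}$.

Setting $a = \frac{1}{3}$:
$$I = - \frac{27 \sqrt{3} \sqrt{\pi}}{4}.$$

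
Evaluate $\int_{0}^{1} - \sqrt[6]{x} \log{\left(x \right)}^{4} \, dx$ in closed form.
$- \frac{186624}{16807}$

Begin with the known integral
$$J(a) = \int_{0}^{1} - x^{a} \, dx = - \frac{1}{a + 1}.$$

Differentiating under the integral sign brings down a factor of $\ln x$:
$$\frac{dJ}{da} = \int_{0}^{1} - x^{a} \log{\left(x \right)} \, dx = \frac{1}{\left(a + 1\right)^{2}}.$$

Repeating $4$ times in total — each differentiation brings down another $\ln x$ — gives
$$\frac{d^{4}J}{da^{4}} = \int_{0}^{1} - x^{a} \log{\left(x \right)}^{4} \, dx = - \frac{24}{\left(a + 1\right)^{5}},$$
and the integrand here is exactly the target integrand, so $I = - \frac{24}{\left(a + 1\right)^{5}}$.

Setting $a = \frac{1}{6}$:
$$I = - \frac{186624}{16807}.$$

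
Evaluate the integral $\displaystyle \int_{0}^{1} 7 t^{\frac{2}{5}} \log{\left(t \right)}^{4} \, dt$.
$\frac{75000}{2401}$

Consider the simpler parametrised integral
$$J(a) = \int_{0}^{1} 7 t^{a} \, dt = \frac{7}{a + 1}.$$

Differentiating under the integral sign brings down a factor of $\ln t$:
$$\frac{dJ}{da} = \int_{0}^{1} 7 t^{a} \log{\left(t \right)} \, dt = - \frac{7}{\left(a + 1\right)^{2}}.$$

Repeating $4$ times in total — each differentiation brings down another $\ln t$ — gives
$$\frac{d^{4}J}{da^{4}} = \int_{0}^{1} 7 t^{a} \log{\left(t \right)}^{4} \, dt = \frac{168}{\left(a + 1\right)^{5}},$$
and the integrand here is exactly the target integrand, so $I = \frac{168}{\left(a + 1\right)^{5}}$.

Setting $a = \frac{2}{5}$:
$$I = \frac{75000}{2401}.$$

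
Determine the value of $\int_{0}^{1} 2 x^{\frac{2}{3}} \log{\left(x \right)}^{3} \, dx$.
$- \frac{972}{625}$

Begin with the known integral
$$J(a) = \int_{0}^{1} 2 x^{a} \, dx = \frac{2}{a + 1}.$$

Differentiating under the integral sign brings down a factor of $\ln x$:
$$\frac{dJ}{da} = \int_{0}^{1} 2 x^{a} \log{\left(x \right)} \, dx = - \frac{2}{\left(a + 1\right)^{2}}.$$

Repeating $3$ times in total — each differentiation brings down another $\ln x$ — gives
$$\frac{d^{3}J}{da^{3}} = \int_{0}^{1} 2 x^{a} \log{\left(x \right)}^{3} \, dx = - \frac{12}{\left(a + 1\right)^{4}},$$
and the integrand here is exactly the target integrand, so $I = - \frac{12}{\left(a + 1\right)^{4}}$.

Setting $a = \frac{2}{3}$:
$$I = - \frac{972}{625}.$$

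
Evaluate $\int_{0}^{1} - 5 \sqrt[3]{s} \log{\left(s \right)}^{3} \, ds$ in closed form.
$\frac{1215}{128}$

Consider the simpler parametrised integral
$$J(a) = \int_{0}^{1} - 5 s^{a} \, ds = - \frac{5}{a + 1}.$$

Differentiating under the integral sign brings down a factor of $\ln s$:
$$\frac{dJ}{da} = \int_{0}^{1} - 5 s^{a} \log{\left(s \right)} \, ds = \frac{5}{\left(a + 1\right)^{2}}.$$

Repeating $3$ times in total — each differentiation brings down another $\ln s$ — gives
$$\frac{d^{3}J}{da^{3}} = \int_{0}^{1} - 5 s^{a} \log{\left(s \right)}^{3} \, ds = \frac{30}{\left(a + 1\right)^{4}},$$
and the integrand here is exactly the target integrand, so $I = \frac{30}{\left(a + 1\right)^{4}}$.

Setting $a = \frac{1}{3}$:
$$I = \frac{1215}{128}.$$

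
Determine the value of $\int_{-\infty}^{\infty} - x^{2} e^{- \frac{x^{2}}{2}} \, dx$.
$- \sqrt{2} \sqrt{\pi}$

Begin with the known integral
$$J(a) = \int_{-\infty}^{\infty} - e^{- a x^{2}} \, dx = - \frac{\sqrt{\pi}}{\sqrt{a}}.$$

Differentiating under the integral sign brings down a factor of $(-x^2)$:
$$\frac{dJ}{da} = \int_{-\infty}^{\infty} x^{2} e^{- a x^{2}} \, dx = \frac{\sqrt{\pi}}{2 a^{\frac{3}{2}}}.$$

The integral on the left is $-I$, so $I = - \frac{\sqrt{\pi}}{2 a^{\frac{3}{2}}}$.

Setting $a = \frac{1}{2}$:
$$I = - \sqrt{2} \sqrt{\pi}.$$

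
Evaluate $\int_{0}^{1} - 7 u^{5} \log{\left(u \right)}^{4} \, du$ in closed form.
$- \frac{7}{324}$

Start from the elementary integral
$$J(a) = \int_{0}^{1} - 7 u^{a} \, du = - \frac{7}{a + 1}.$$

Differentiating under the integral sign brings down a factor of $\ln u$:
$$\frac{dJ}{da} = \int_{0}^{1} - 7 u^{a} \log{\left(u \right)} \, du = \frac{7}{\left(a + 1\right)^{2}}.$$

Repeating $4$ times in total — each differentiation brings down another $\ln u$ — gives
$$\frac{d^{4}J}{da^{4}} = \int_{0}^{1} - 7 u^{a} \log{\left(u \right)}^{4} \, du = - \frac{168}{\left(a + 1\right)^{5}},$$
and the integrand here is exactly the target integrand, so $I = - \frac{168}{\left(a + 1\right)^{5}}$.

Setting $a = 5$:
$$I = - \frac{7}{324}.$$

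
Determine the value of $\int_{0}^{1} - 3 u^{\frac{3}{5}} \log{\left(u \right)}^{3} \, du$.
$\frac{5625}{2048}$

Consider the simpler parametrised integral
$$J(a) = \int_{0}^{1} - 3 u^{a} \, du = - \frac{3}{a + 1}.$$

Differentiating under the integral sign brings down a factor of $\ln u$:
$$\frac{dJ}{da} = \int_{0}^{1} - 3 u^{a} \log{\left(u \right)} \, du = \frac{3}{\left(a + 1\right)^{2}}.$$

Repeating $3$ times in total — each differentiation brings down another $\ln u$ — gives
$$\frac{d^{3}J}{da^{3}} = \int_{0}^{1} - 3 u^{a} \log{\left(u \right)}^{3} \, du = \frac{18}{\left(a + 1\right)^{4}},$$
and the integrand here is exactly the target integrand, so $I = \frac{18}{\left(a + 1\right)^{4}}$.

Setting $a = \frac{3}{5}$:
$$I = \frac{5625}{2048}.$$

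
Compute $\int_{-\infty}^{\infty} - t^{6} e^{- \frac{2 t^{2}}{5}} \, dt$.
$- \frac{1875 \sqrt{10} \sqrt{\pi}}{128}$

Start from the elementary integral
$$J(a) = \int_{-\infty}^{\infty} - e^{- a t^{2}} \, dt = - \frac{\sqrt{\pi}}{\sqrt{a}}.$$

Differentiating under the integral sign brings down a factor of $(-t^2)$:
$$\frac{dJ}{da} = \int_{-\infty}^{\infty} t^{2} e^{- a t^{2}} \, dt = \frac{\sqrt{\pi}}{2 a^{\frac{3}{2}}}.$$

Repeating $3$ times in total — each differentiation brings down another $(-t^2)$ — gives
$$\frac{d^{3}J}{da^{3}} = \int_{-\infty}^{\infty} t^{6} e^{- a t^{2}} \, dt = \frac{15 \sqrt{\pi}}{8 a^{\frac{7}{2}}},$$
and the integrand here is $(-1)^{3}$ times the target integrand, so $I = (-1)^{3}\,\frac{d^{3}J}{da^{3}} = - \frac{15 \sqrt{\pi}}{8 a^{\frac{7}{2}}}$.

Setting $a = \frac{2}{5}$:
$$I = - \frac{1875 \sqrt{10} \sqrt{\pi}}{128}.$$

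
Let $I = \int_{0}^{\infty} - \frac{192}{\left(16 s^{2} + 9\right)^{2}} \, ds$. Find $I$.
$- \frac{4 \pi}{9}$

Recall the elementary integral
$$J(a) = \int_{0}^{\infty} - \frac{3}{4 \left(a^{2} + s^{2}\right)} \, ds = - \frac{3 \pi}{8 a}.$$

Differentiating under the integral sign with respect to $a$,
$$\frac{dJ}{da} = \int_{0}^{\infty} \frac{3 a}{2 \left(a^{2} + s^{2}\right)^{2}} \, ds = \frac{3 \pi}{8 a^{2}},$$
so $\int_{0}^{\infty} - \frac{3}{4 \left(a^{2} + s^{2}\right)^{2}} \, ds = - \frac{3 \pi}{16 a^{3}}$.

Setting $a = \frac{3}{4}$:
$$I = - \frac{4 \pi}{9}.$$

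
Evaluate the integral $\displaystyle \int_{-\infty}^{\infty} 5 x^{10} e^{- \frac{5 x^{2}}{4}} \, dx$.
$\frac{12096 \sqrt{5} \sqrt{\pi}}{625}$

Start from the elementary integral
$$J(a) = \int_{-\infty}^{\infty} 5 e^{- a x^{2}} \, dx = \frac{5 \sqrt{\pi}}{\sqrt{a}}.$$

Differentiating under the integral sign brings down a factor of $(-x^2)$:
$$\frac{dJ}{da} = \int_{-\infty}^{\infty} - 5 x^{2} e^{- a x^{2}} \, dx = - \frac{5 \sqrt{\pi}}{2 a^{\frac{3}{2}}}.$$

Repeating $5$ times in total — each differentiation brings down another $(-x^2)$ — gives
$$\frac{d^{5}J}{da^{5}} = \int_{-\infty}^{\infty} - 5 x^{10} e^{- a x^{2}} \, dx = - \frac{4725 \sqrt{\pi}}{32 a^{\frac{11}{2}}},$$
and the integrand here is $(-1)^{5}$ times the target integrand, so $I = (-1)^{5}\,\frac{d^{5}J}{da^{5}} = \frac{4725 \sqrt{\pi}}{32 a^{\frac{11}{2}}}$.

Setting $a = \frac{5}{4}$:
$$I = \frac{12096 \sqrt{5} \sqrt{\pi}}{625}.$$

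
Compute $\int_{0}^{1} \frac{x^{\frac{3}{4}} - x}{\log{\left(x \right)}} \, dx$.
$\log{\left(\frac{7}{8} \right)}$

Consider the one-parameter family: let $I(a) = \int_{0}^{1} \frac{- x + x^{a}}{\log{\left(x \right)}} \, dx$.

Since $\dfrac{\partial}{\partial a}\,x^{a} = x^{a} \ln x$, the $\ln x$ in the denominator cancels and
$$\frac{dI}{da} = \int_{0}^{1} x^{a} \, dx = \left[\frac{x^{a+1}}{a+1}\right]_0^1 = \frac{1}{a + 1}.$$

Integrating with respect to $a$ gives $I(a) = \log{\left(\frac{a}{2} + \frac{1}{2} \right)} + C$.

At $a = 1$ the integrand is identically $0$, so $I(1) = 0$. The closed form gives $0$, hence $C = 0$.

Setting $a = \frac{3}{4}$:
$$I = \log{\left(\frac{7}{8} \right)}.$$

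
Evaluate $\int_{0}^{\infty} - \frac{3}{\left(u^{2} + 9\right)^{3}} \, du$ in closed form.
$- \frac{\pi}{432}$

Recall the elementary integral
$$J(a) = \int_{0}^{\infty} - \frac{3}{a^{2} + u^{2}} \, du = - \frac{3 \pi}{2 a}.$$

Differentiating under the integral sign with respect to $a$,
$$\frac{dJ}{da} = \int_{0}^{\infty} \frac{6 a}{\left(a^{2} + u^{2}\right)^{2}} \, du = \frac{3 \pi}{2 a^{2}},$$
so $\int_{0}^{\infty} - \frac{3}{\left(a^{2} + u^{2}\right)^{2}} \, du = - \frac{3 \pi}{4 a^{3}}$.

Repeating — each differentiation of $1/(u^2+a^2)^j$ produces $-2ja/(u^2+a^2)^{j+1}$ — and dividing through by $-2ja$ at each step yields, after $2$ differentiations in total,
$$\int_{0}^{\infty} - \frac{3}{\left(a^{2} + u^{2}\right)^{3}} \, du = - \frac{9 \pi}{16 a^{5}}.$$

Setting $a = 3$:
$$I = - \frac{\pi}{432}.$$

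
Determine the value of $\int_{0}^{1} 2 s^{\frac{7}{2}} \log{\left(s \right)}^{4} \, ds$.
$\frac{512}{19683}$

Begin with the known integral
$$J(a) = \int_{0}^{1} 2 s^{a} \, ds = \frac{2}{a + 1}.$$

Differentiating under the integral sign brings down a factor of $\ln s$:
$$\frac{dJ}{da} = \int_{0}^{1} 2 s^{a} \log{\left(s \right)} \, ds = - \frac{2}{\left(a + 1\right)^{2}}.$$

Repeating $4$ times in total — each differentiation brings down another $\ln s$ — gives
$$\frac{d^{4}J}{da^{4}} = \int_{0}^{1} 2 s^{a} \log{\left(s \right)}^{4} \, ds = \frac{48}{\left(a + 1\right)^{5}},$$
and the integrand here is exactly the target integrand, so $I = \frac{48}{\left(a + 1\right)^{5}}$.

Setting $a = \frac{7}{2}$:
$$I = \frac{512}{19683}.$$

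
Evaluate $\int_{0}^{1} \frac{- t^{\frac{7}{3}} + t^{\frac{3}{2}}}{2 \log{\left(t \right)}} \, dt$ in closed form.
$- \log{\left(2 \right)} + \frac{\log{\left(3 \right)}}{2}$

Consider the one-parameter family: let $I(a) = \int_{0}^{1} \frac{- t^{\frac{7}{3}} + t^{a}}{2 \log{\left(t \right)}} \, dt$.

Since $\dfrac{\partial}{\partial a}\,t^{a} = t^{a} \ln t$, the $\ln t$ in the denominator cancels and
$$\frac{dI}{da} = \int_{0}^{1} \frac{1}{2} t^{a} \, dt = \frac{1}{2} \left[\frac{t^{a+1}}{a+1}\right]_0^1 = \frac{1}{2 \left(a + 1\right)}.$$

Integrating with respect to $a$ gives $I(a) = \log{\left(\frac{\sqrt{30} \sqrt{a + 1}}{10} \right)} + C$.

At $a = \frac{7}{3}$ the integrand is identically $0$, so $I(\frac{7}{3}) = 0$. The closed form gives $0$, hence $C = 0$.

Setting $a = \frac{3}{2}$:
$$I = - \log{\left(2 \right)} + \frac{\log{\left(3 \right)}}{2}.$$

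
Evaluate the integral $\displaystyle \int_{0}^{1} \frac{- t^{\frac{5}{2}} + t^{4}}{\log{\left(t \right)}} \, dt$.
$\log{\left(\frac{10}{7} \right)}$

Replace the exponent $4$ by a parameter $a$: let $I(a) = \int_{0}^{1} \frac{- t^{\frac{5}{2}} + t^{a}}{\log{\left(t \right)}} \, dt$.

Since $\dfrac{\partial}{\partial a}\,t^{a} = t^{a} \ln t$, the $\ln t$ in the denominator cancels and
$$\frac{dI}{da} = \int_{0}^{1} t^{a} \, dt = \left[\frac{t^{a+1}}{a+1}\right]_0^1 = \frac{1}{a + 1}.$$

Integrating with respect to $a$ gives $I(a) = \log{\left(\frac{2 a}{7} + \frac{2}{7} \right)} + C$.

At $a = \frac{5}{2}$ the integrand is identically $0$, so $I(\frac{5}{2}) = 0$. The closed form gives $0$, hence $C = 0$.

Setting $a = 4$:
$$I = \log{\left(\frac{10}{7} \right)}.$$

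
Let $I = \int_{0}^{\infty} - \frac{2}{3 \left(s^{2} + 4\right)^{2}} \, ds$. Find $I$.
$- \frac{\pi}{48}$

Begin with the known result
$$J(a) = \int_{0}^{\infty} - \frac{2}{3 \left(a^{2} + s^{2}\right)} \, ds = - \frac{\pi}{3 a}.$$

Differentiating under the integral sign with respect to $a$,
$$\frac{dJ}{da} = \int_{0}^{\infty} \frac{4 a}{3 \left(a^{2} + s^{2}\right)^{2}} \, ds = \frac{\pi}{3 a^{2}},$$
so $\int_{0}^{\infty} - \frac{2}{3 \left(a^{2} + s^{2}\right)^{2}} \, ds = - \frac{\pi}{6 a^{3}}$.

Setting $a = 2$:
$$I = - \frac{\pi}{48}.$$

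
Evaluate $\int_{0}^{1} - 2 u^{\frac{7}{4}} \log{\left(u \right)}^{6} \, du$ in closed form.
$- \frac{23592960}{19487171}$

Consider the simpler parametrised integral
$$J(a) = \int_{0}^{1} - 2 u^{a} \, du = - \frac{2}{a + 1}.$$

Differentiating under the integral sign brings down a factor of $\ln u$:
$$\frac{dJ}{da} = \int_{0}^{1} - 2 u^{a} \log{\left(u \right)} \, du = \frac{2}{\left(a + 1\right)^{2}}.$$

Repeating $6$ times in total — each differentiation brings down another $\ln u$ — gives
$$\frac{d^{6}J}{da^{6}} = \int_{0}^{1} - 2 u^{a} \log{\left(u \right)}^{6} \, du = - \frac{1440}{\left(a + 1\right)^{7}},$$
and the integrand here is exactly the target integrand, so $I = - \frac{1440}{\left(a + 1\right)^{7}}$.

Setting $a = \frac{7}{4}$:
$$I = - \frac{23592960}{19487171}.$$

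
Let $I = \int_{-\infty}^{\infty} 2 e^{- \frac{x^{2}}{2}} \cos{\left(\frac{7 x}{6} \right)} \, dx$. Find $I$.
$\frac{2 \sqrt{2} \sqrt{\pi}}{e^{\frac{49}{72}}}$

Treat the cosine frequency as a parameter and define $I(b) = \int_{-\infty}^{\infty} 2 e^{- \frac{x^{2}}{2}} \cos{\left(b x \right)} \, dx$.

Differentiating under the integral sign,
$$I'(b) = \int_{-\infty}^{\infty} - 2 x e^{- \frac{x^{2}}{2}} \sin{\left(b x \right)} \, dx.$$

Integrate $\int_{-\infty}^{\infty} x \sin(b x)\, e^{- \frac{x^{2}}{2}}\, dx$ by parts with $u = \sin(b x)$ and $dv = x\, e^{- \frac{x^{2}}{2}}\, dx$, giving $v = - e^{- \frac{x^{2}}{2}}$. The boundary term vanishes and
$$\int_{-\infty}^{\infty} x \sin(b x)\, e^{- \frac{x^{2}}{2}}\, dx = b \int_{-\infty}^{\infty} \cos(b x)\, e^{- \frac{x^{2}}{2}}\, dx,$$
so $I'(b) = - b\, I(b)$.

This is a separable first-order ODE; solving with the initial condition $I(0) = \int_{-\infty}^{\infty} 2 e^{- \frac{x^{2}}{2}}\,dx = 2 \sqrt{2} \sqrt{\pi}$ gives
$$I(b) = 2 \sqrt{2} \sqrt{\pi} e^{- \frac{b^{2}}{2}}.$$

Setting $b = \frac{7}{6}$:
$$I = \frac{2 \sqrt{2} \sqrt{\pi}}{e^{\frac{49}{72}}}.$$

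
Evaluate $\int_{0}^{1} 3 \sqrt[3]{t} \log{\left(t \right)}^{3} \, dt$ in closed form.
$- \frac{729}{128}$

Begin with the known integral
$$J(a) = \int_{0}^{1} 3 t^{a} \, dt = \frac{3}{a + 1}.$$

Differentiating under the integral sign brings down a factor of $\ln t$:
$$\frac{dJ}{da} = \int_{0}^{1} 3 t^{a} \log{\left(t \right)} \, dt = - \frac{3}{\left(a + 1\right)^{2}}.$$

Repeating $3$ times in total — each differentiation brings down another $\ln t$ — gives
$$\frac{d^{3}J}{da^{3}} = \int_{0}^{1} 3 t^{a} \log{\left(t \right)}^{3} \, dt = - \frac{18}{\left(a + 1\right)^{4}},$$
and the integrand here is exactly the target integrand, so $I = - \frac{18}{\left(a + 1\right)^{4}}$.

Setting $a = \frac{1}{3}$:
$$I = - \frac{729}{128}.$$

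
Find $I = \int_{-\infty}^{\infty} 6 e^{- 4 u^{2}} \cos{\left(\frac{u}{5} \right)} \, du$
$\frac{3 \sqrt{\pi}}{e^{\frac{1}{400}}}$

Define $I(b) = \int_{-\infty}^{\infty} 6 e^{- 4 u^{2}} \cos{\left(b u \right)} \, du$.

Differentiating under the integral sign,
$$I'(b) = \int_{-\infty}^{\infty} - 6 u e^{- 4 u^{2}} \sin{\left(b u \right)} \, du.$$

Integrate $\int_{-\infty}^{\infty} u \sin(b u)\, e^{- 4 u^{2}}\, du$ by parts with $w = \sin(b u)$ and $dv = u\, e^{- 4 u^{2}}\, du$, giving $v = - \frac{e^{- 4 u^{2}}}{8}$. The boundary term vanishes and
$$\int_{-\infty}^{\infty} u \sin(b u)\, e^{- 4 u^{2}}\, du = \frac{b}{8} \int_{-\infty}^{\infty} \cos(b u)\, e^{- 4 u^{2}}\, du,$$
so $I'(b) = - \frac{b}{8}\, I(b)$.

This is a separable first-order ODE; solving with the initial condition $I(0) = \int_{-\infty}^{\infty} 6 e^{- 4 u^{2}}\,du = 3 \sqrt{\pi}$ gives
$$I(b) = 3 \sqrt{\pi} e^{- \frac{b^{2}}{16}}.$$

Setting $b = \frac{1}{5}$:
$$I = \frac{3 \sqrt{\pi}}{e^{\frac{1}{400}}}.$$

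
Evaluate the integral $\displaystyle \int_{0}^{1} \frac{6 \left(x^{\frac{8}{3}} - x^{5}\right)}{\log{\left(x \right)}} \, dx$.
$- \log{\left(\frac{34012224}{1771561} \right)}$

Introduce a parameter $a$ in the exponent: let $I(a) = \int_{0}^{1} \frac{6 \left(x^{\frac{8}{3}} - x^{a}\right)}{\log{\left(x \right)}} \, dx$.

Since $\dfrac{\partial}{\partial a}\,x^{a} = x^{a} \ln x$, the $\ln x$ in the denominator cancels and
$$\frac{dI}{da} = \int_{0}^{1} -6 x^{a} \, dx = -6 \left[\frac{x^{a+1}}{a+1}\right]_0^1 = - \frac{6}{a + 1}.$$

Integrating with respect to $a$ gives $I(a) = - \log{\left(\frac{729 \left(a + 1\right)^{6}}{1771561} \right)} + C$.

At $a = \frac{8}{3}$ the integrand is identically $0$, so $I(\frac{8}{3}) = 0$. The closed form gives $0$, hence $C = 0$.

Setting $a = 5$:
$$I = - \log{\left(\frac{34012224}{1771561} \right)}.$$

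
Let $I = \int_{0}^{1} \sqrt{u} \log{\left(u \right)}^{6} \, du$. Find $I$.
$\frac{10240}{243}$

Consider the simpler parametrised integral
$$J(a) = \int_{0}^{1} u^{a} \, du = \frac{1}{a + 1}.$$

Differentiating under the integral sign brings down a factor of $\ln u$:
$$\frac{dJ}{da} = \int_{0}^{1} u^{a} \log{\left(u \right)} \, du = - \frac{1}{\left(a + 1\right)^{2}}.$$

Repeating $6$ times in total — each differentiation brings down another $\ln u$ — gives
$$\frac{d^{6}J}{da^{6}} = \int_{0}^{1} u^{a} \log{\left(u \right)}^{6} \, du = \frac{720}{\left(a + 1\right)^{7}},$$
and the integrand here is exactly the target integrand, so $I = \frac{720}{\left(a + 1\right)^{7}}$.

Setting $a = \frac{1}{2}$:
$$I = \frac{10240}{243}.$$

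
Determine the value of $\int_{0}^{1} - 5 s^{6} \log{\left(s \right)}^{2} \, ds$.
$- \frac{10}{343}$

Consider the simpler parametrised integral
$$J(a) = \int_{0}^{1} - 5 s^{a} \, ds = - \frac{5}{a + 1}.$$

Differentiating under the integral sign brings down a factor of $\ln s$:
$$\frac{dJ}{da} = \int_{0}^{1} - 5 s^{a} \log{\left(s \right)} \, ds = \frac{5}{\left(a + 1\right)^{2}}.$$

Repeating twice in total — each differentiation brings down another $\ln s$ — gives
$$\frac{d^{2}J}{da^{2}} = \int_{0}^{1} - 5 s^{a} \log{\left(s \right)}^{2} \, ds = - \frac{10}{\left(a + 1\right)^{3}},$$
and the integrand here is exactly the target integrand, so $I = - \frac{10}{\left(a + 1\right)^{3}}$.

Setting $a = 6$:
$$I = - \frac{10}{343}.$$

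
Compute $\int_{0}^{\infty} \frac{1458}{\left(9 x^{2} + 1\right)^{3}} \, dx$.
$\frac{729 \pi}{8}$

Start from the standard arctangent integral
$$J(a) = \int_{0}^{\infty} \frac{2}{a^{2} + x^{2}} \, dx = \frac{\pi}{a}.$$

Differentiating under the integral sign with respect to $a$,
$$\frac{dJ}{da} = \int_{0}^{\infty} - \frac{4 a}{\left(a^{2} + x^{2}\right)^{2}} \, dx = - \frac{\pi}{a^{2}},$$
so $\int_{0}^{\infty} \frac{2}{\left(a^{2} + x^{2}\right)^{2}} \, dx = \frac{\pi}{2 a^{3}}$.

Repeating — each differentiation of $1/(x^2+a^2)^j$ produces $-2ja/(x^2+a^2)^{j+1}$ — and dividing through by $-2ja$ at each step yields, after $2$ differentiations in total,
$$\int_{0}^{\infty} \frac{2}{\left(a^{2} + x^{2}\right)^{3}} \, dx = \frac{3 \pi}{8 a^{5}}.$$

Setting $a = \frac{1}{3}$:
$$I = \frac{729 \pi}{8}.$$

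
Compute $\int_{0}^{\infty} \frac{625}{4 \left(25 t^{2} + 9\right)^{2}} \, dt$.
$\frac{125 \pi}{432}$

Begin with the known result
$$J(a) = \int_{0}^{\infty} \frac{1}{4 \left(a^{2} + t^{2}\right)} \, dt = \frac{\pi}{8 a}.$$

Differentiating under the integral sign with respect to $a$,
$$\frac{dJ}{da} = \int_{0}^{\infty} - \frac{a}{2 \left(a^{2} + t^{2}\right)^{2}} \, dt = - \frac{\pi}{8 a^{2}},$$
so $\int_{0}^{\infty} \frac{1}{4 \left(a^{2} + t^{2}\right)^{2}} \, dt = \frac{\pi}{16 a^{3}}$.

Setting $a = \frac{3}{5}$:
$$I = \frac{125 \pi}{432}.$$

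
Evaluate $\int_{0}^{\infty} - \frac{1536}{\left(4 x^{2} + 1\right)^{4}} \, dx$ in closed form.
$- 120 \pi$

Begin with the known result
$$J(a) = \int_{0}^{\infty} - \frac{6}{a^{2} + x^{2}} \, dx = - \frac{3 \pi}{a}.$$

Differentiating under the integral sign with respect to $a$,
$$\frac{dJ}{da} = \int_{0}^{\infty} \frac{12 a}{\left(a^{2} + x^{2}\right)^{2}} \, dx = \frac{3 \pi}{a^{2}},$$
so $\int_{0}^{\infty} - \frac{6}{\left(a^{2} + x^{2}\right)^{2}} \, dx = - \frac{3 \pi}{2 a^{3}}$.

Repeating — each differentiation of $1/(x^2+a^2)^j$ produces $-2ja/(x^2+a^2)^{j+1}$ — and dividing through by $-2ja$ at each step yields, after $3$ differentiations in total,
$$\int_{0}^{\infty} - \frac{6}{\left(a^{2} + x^{2}\right)^{4}} \, dx = - \frac{15 \pi}{16 a^{7}}.$$

Setting $a = \frac{1}{2}$:
$$I = - 120 \pi.$$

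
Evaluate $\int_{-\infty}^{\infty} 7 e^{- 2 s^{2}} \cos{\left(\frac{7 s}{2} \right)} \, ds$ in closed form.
$\frac{7 \sqrt{2} \sqrt{\pi}}{2 e^{\frac{49}{32}}}$

Treat the cosine frequency as a parameter and define $I(b) = \int_{-\infty}^{\infty} 7 e^{- 2 s^{2}} \cos{\left(b s \right)} \, ds$.

Differentiating under the integral sign,
$$I'(b) = \int_{-\infty}^{\infty} - 7 s e^{- 2 s^{2}} \sin{\left(b s \right)} \, ds.$$

Integrate $\int_{-\infty}^{\infty} s \sin(b s)\, e^{- 2 s^{2}}\, ds$ by parts with $u = \sin(b s)$ and $dv = s\, e^{- 2 s^{2}}\, ds$, giving $v = - \frac{e^{- 2 s^{2}}}{4}$. The boundary term vanishes and
$$\int_{-\infty}^{\infty} s \sin(b s)\, e^{- 2 s^{2}}\, ds = \frac{b}{4} \int_{-\infty}^{\infty} \cos(b s)\, e^{- 2 s^{2}}\, ds,$$
so $I'(b) = - \frac{b}{4}\, I(b)$.

This is a separable first-order ODE; solving with the initial condition $I(0) = \int_{-\infty}^{\infty} 7 e^{- 2 s^{2}}\,ds = \frac{7 \sqrt{2} \sqrt{\pi}}{2}$ gives
$$I(b) = \frac{7 \sqrt{2} \sqrt{\pi} e^{- \frac{b^{2}}{8}}}{2}.$$

Setting $b = \frac{7}{2}$:
$$I = \frac{7 \sqrt{2} \sqrt{\pi}}{2 e^{\frac{49}{32}}}.$$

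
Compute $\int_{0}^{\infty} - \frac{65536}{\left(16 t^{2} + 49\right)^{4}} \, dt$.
$- \frac{2560 \pi}{823543}$

Begin with the known result
$$J(a) = \int_{0}^{\infty} - \frac{1}{a^{2} + t^{2}} \, dt = - \frac{\pi}{2 a}.$$

Differentiating under the integral sign with respect to $a$,
$$\frac{dJ}{da} = \int_{0}^{\infty} \frac{2 a}{\left(a^{2} + t^{2}\right)^{2}} \, dt = \frac{\pi}{2 a^{2}},$$
so $\int_{0}^{\infty} - \frac{1}{\left(a^{2} + t^{2}\right)^{2}} \, dt = - \frac{\pi}{4 a^{3}}$.

Repeating — each differentiation of $1/(t^2+a^2)^j$ produces $-2ja/(t^2+a^2)^{j+1}$ — and dividing through by $-2ja$ at each step yields, after $3$ differentiations in total,
$$\int_{0}^{\infty} - \frac{1}{\left(a^{2} + t^{2}\right)^{4}} \, dt = - \frac{5 \pi}{32 a^{7}}.$$

Setting $a = \frac{7}{4}$:
$$I = - \frac{2560 \pi}{823543}.$$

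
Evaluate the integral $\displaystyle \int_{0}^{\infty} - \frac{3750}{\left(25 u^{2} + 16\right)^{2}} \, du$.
$- \frac{375 \pi}{128}$

Recall the elementary integral
$$J(a) = \int_{0}^{\infty} - \frac{6}{a^{2} + u^{2}} \, du = - \frac{3 \pi}{a}.$$

Differentiating under the integral sign with respect to $a$,
$$\frac{dJ}{da} = \int_{0}^{\infty} \frac{12 a}{\left(a^{2} + u^{2}\right)^{2}} \, du = \frac{3 \pi}{a^{2}},$$
so $\int_{0}^{\infty} - \frac{6}{\left(a^{2} + u^{2}\right)^{2}} \, du = - \frac{3 \pi}{2 a^{3}}$.

Setting $a = \frac{4}{5}$:
$$I = - \frac{375 \pi}{128}.$$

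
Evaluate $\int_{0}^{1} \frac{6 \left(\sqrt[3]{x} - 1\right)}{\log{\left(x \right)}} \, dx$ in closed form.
$\log{\left(\frac{4096}{729} \right)}$

Replace the exponent $\frac{1}{3}$ by a parameter $a$: let $I(a) = \int_{0}^{1} \frac{6 \left(x^{a} - 1\right)}{\log{\left(x \right)}} \, dx$.

Since $\dfrac{\partial}{\partial a}\,x^{a} = x^{a} \ln x$, the $\ln x$ in the denominator cancels and
$$\frac{dI}{da} = \int_{0}^{1} 6 x^{a} \, dx = 6 \left[\frac{x^{a+1}}{a+1}\right]_0^1 = \frac{6}{a + 1}.$$

Integrating with respect to $a$ gives $I(a) = 6 \log{\left(a + 1 \right)} + C$.

At $a = 0$ the integrand is identically $0$, so $I(0) = 0$. The closed form gives $0$, hence $C = 0$.

Setting $a = \frac{1}{3}$:
$$I = \log{\left(\frac{4096}{729} \right)}.$$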